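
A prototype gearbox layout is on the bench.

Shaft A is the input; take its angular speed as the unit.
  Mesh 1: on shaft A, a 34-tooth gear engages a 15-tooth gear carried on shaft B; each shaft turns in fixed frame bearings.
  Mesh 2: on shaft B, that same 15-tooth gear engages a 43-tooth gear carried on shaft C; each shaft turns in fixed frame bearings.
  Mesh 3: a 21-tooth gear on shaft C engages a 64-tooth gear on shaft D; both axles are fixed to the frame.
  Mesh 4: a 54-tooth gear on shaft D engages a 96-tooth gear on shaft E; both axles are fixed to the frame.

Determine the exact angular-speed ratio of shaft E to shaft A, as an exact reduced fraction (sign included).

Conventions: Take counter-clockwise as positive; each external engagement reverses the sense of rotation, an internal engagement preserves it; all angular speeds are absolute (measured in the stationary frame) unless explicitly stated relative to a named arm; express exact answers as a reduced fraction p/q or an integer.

class = fixed-axis compound train [4 meshes; 4 ratios multiply, 4 sense flips]
mesh 1 [34T→15T]: running ratio 34/15, sense −
mesh 2 [15T→43T]: running ratio 34/43, sense +
mesh 3 [21T→64T]: running ratio 357/1376, sense −
mesh 4 [54T→96T]: running ratio 3213/22016, sense +
ω_out/ω_in = 3213/22016

3213/22016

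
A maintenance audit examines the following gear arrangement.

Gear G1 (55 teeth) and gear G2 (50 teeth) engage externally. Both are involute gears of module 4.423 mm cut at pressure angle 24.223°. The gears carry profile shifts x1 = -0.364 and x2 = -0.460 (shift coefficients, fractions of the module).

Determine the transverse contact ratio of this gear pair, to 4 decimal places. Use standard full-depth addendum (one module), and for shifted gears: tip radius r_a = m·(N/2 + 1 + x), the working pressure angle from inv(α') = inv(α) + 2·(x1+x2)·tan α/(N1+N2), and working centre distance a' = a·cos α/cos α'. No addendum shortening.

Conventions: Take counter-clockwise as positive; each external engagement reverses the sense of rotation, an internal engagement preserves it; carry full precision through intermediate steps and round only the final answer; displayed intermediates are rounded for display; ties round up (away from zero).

1.7163

single-mesh involute tooth geometry (55T engaging 50T at module 4.423)
base radii: r_b1 = 110.923426, r_b2 = 100.839478
tip radii: r_a1 = 124.445528, r_a2 = 112.963420
inv(α') = inv(24.223°) + 2·(-0.364-0.460)·tan α/(55+50) = 0.02006801  ⇒  α' = 22.00499°
a' = a·cos α / cos α' = 232.2075·cos 24.223°/cos 22.00499° = 228.401688
action lengths: √(r_a1²−r_b1²) = 56.415273, √(r_a2²−r_b2²) = 50.913003
base pitch p_b = π·m·cos α = 12.671863
CR = (56.415273 + 50.913003 − 228.401688·sin 22.00499°)/12.671863 = 1.716326
contact ratio ≈ 1.7163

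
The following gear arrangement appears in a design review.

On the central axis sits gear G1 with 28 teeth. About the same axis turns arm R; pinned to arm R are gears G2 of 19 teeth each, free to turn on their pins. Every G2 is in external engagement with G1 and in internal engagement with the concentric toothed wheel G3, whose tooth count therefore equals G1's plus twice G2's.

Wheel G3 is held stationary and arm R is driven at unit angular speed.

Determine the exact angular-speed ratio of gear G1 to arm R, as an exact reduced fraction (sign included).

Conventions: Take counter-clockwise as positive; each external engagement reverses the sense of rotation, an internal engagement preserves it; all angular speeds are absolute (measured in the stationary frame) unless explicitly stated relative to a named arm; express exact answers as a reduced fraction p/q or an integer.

47/14

recognized (axles ride arm R): planetary set, 28/19/66 teeth
ring teeth: 28 + 2·19 = 66
28(ω_sun−ω_arm) = −66(ω_ring−ω_arm),  ω_ring = 0, ω_arm = 1
ω_sun = 1 − (66/28)(0−1) = 47/14
ω_out/ω_in = 47/14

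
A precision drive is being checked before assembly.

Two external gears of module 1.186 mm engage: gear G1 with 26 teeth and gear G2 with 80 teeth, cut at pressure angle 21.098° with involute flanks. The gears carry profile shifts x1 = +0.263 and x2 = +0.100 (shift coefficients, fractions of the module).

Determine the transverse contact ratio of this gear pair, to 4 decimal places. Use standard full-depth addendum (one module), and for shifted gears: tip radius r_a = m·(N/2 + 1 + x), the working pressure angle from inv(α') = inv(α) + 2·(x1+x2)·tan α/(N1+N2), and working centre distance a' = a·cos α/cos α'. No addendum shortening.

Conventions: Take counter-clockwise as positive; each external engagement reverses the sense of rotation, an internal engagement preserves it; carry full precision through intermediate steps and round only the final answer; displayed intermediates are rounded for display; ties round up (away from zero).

1.5973

single-mesh involute tooth geometry (26T engaging 80T at module 1.186)
base radii: r_b1 = 14.384471, r_b2 = 44.259912
tip radii: r_a1 = 16.915918, r_a2 = 48.744600
inv(α') = inv(21.098°) + 2·(+0.263+0.100)·tan α/(26+80) = 0.02024077  ⇒  α' = 22.06542°
a' = a·cos α / cos α' = 62.8580·cos 21.098°/cos 22.06542° = 63.279235
action lengths: √(r_a1²−r_b1²) = 8.901419, √(r_a2²−r_b2²) = 20.422934
base pitch p_b = π·m·cos α = 3.476165
CR = (8.901419 + 20.422934 − 63.279235·sin 22.06542°)/3.476165 = 1.597325
contact ratio ≈ 1.5973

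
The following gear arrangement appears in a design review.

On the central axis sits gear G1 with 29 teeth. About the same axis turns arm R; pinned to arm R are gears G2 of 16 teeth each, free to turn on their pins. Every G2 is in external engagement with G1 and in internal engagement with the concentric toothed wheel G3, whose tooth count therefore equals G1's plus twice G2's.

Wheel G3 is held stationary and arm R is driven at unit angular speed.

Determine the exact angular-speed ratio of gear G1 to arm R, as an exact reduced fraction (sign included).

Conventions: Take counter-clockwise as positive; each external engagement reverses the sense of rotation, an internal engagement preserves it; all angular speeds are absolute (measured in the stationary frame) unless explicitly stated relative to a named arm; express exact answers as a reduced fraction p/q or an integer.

topology: planetary set — G1 29T / G2 16T / G3 61T, arm = carrier (Willis)
ring teeth: 29 + 2·16 = 61
29(ω_sun−ω_arm) = −61(ω_ring−ω_arm),  ω_ring = 0, ω_arm = 1
ω_sun = 1 − (61/29)(0−1) = 90/29
ω_out/ω_in = 90/29

90/29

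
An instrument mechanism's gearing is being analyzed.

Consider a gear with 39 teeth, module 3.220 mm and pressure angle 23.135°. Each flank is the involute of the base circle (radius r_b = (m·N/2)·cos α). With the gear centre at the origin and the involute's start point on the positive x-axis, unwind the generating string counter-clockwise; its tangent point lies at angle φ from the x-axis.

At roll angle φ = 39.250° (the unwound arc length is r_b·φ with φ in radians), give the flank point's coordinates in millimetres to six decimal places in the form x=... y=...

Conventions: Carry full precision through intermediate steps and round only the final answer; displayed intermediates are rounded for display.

single-mesh involute tooth geometry (39T wheel at module 3.220)
pitch radius r_p = m·N/2 = 3.220·39/2 = 62.790000
base radius r_b = r_p·cos α = 62.790000·cos 23.135° = 57.740532
roll angle φ = 39.250° = 0.68504173 rad
x = r_b·(cos φ + φ·sin φ) = 69.740297
y = r_b·(sin φ − φ·cos φ) = 5.901894

x=69.740297 y=5.901894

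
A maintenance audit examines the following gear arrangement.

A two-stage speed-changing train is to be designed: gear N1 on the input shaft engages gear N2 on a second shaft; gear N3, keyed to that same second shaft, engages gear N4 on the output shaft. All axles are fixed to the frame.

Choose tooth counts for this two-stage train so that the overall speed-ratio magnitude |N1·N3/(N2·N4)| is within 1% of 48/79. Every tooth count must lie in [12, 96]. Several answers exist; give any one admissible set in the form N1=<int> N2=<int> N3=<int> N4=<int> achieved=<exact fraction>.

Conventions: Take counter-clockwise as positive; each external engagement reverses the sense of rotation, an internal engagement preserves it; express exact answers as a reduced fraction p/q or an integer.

class = fixed-axis compound train [2-stage, 48/79 wanted]
target = 48/79 in lowest terms: an exact hit needs N1·N3 = k·48 and N2·N4 = k·79 for one integer k, every count in [12, 96]; additionally prefer no 1:1 stage (N1 ≠ N2, N3 ≠ N4)
k = 1…11: no 1:1-free in-range split of k·48 and k·79 into factor pairs; take k = 12
k = 12: N1·N3 = 576 = 12·48, N2·N4 = 948 = 79·12
achieved = 12·48/(79·12) = 48/79; |achieved − target| = 0 ≤ 12/1975 ✓

N1=12 N2=79 N3=48 N4=12 achieved=48/79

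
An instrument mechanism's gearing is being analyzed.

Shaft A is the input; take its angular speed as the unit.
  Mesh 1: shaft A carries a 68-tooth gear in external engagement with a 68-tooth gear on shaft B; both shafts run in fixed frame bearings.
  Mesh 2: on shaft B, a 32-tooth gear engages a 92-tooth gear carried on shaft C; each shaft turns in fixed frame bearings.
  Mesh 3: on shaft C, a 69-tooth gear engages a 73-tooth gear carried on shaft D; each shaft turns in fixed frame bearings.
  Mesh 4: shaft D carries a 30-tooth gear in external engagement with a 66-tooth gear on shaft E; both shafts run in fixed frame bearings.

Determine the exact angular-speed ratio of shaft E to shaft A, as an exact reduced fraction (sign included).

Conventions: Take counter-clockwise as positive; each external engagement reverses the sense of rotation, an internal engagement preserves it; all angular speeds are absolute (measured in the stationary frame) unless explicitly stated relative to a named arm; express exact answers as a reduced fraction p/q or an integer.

class = fixed-axis compound train [4 meshes; 4 ratios multiply, 4 sense flips]
mesh 1 [68T→68T]: running ratio 1, sense −
mesh 2 [32T→92T]: running ratio 8/23, sense +
mesh 3 [69T→73T]: running ratio 24/73, sense −
mesh 4 [30T→66T]: running ratio 120/803, sense +
ω_out/ω_in = 120/803

120/803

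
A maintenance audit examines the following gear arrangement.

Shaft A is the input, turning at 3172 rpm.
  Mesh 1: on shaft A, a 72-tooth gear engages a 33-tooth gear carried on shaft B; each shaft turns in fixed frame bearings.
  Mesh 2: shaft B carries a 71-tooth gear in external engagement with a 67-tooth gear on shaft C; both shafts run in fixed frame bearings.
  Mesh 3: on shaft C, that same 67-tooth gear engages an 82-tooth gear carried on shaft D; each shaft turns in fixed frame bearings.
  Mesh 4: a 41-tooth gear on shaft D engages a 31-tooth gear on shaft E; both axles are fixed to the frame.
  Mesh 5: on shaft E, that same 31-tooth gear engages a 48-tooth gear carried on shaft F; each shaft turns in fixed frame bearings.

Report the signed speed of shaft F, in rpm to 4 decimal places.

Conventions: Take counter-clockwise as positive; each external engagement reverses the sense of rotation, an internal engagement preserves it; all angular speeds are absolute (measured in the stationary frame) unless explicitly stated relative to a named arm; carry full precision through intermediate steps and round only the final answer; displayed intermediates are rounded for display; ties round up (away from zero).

class = fixed-axis compound train [5 meshes; 5 ratios multiply, 5 sense flips]
mesh 1 [72T→33T]: ω = 3172.0000×72/33 = 6920.7273 rpm, sense flips to −
mesh 2 [71T→67T]: ω = 6920.7273×71/67 = 7333.9050 rpm, sense flips to +
mesh 3 [67T→82T]: ω = 7333.9050×67/82 = 5992.3370 rpm, sense flips to −
mesh 4 [41T→31T]: ω = 5992.3370×41/31 = 7925.3490 rpm, sense flips to +
mesh 5 [31T→48T]: ω = 7925.3490×31/48 = 5118.4545 rpm, sense flips to −
signed output speed = -5118.4545 rpm

-5118.4545 rpm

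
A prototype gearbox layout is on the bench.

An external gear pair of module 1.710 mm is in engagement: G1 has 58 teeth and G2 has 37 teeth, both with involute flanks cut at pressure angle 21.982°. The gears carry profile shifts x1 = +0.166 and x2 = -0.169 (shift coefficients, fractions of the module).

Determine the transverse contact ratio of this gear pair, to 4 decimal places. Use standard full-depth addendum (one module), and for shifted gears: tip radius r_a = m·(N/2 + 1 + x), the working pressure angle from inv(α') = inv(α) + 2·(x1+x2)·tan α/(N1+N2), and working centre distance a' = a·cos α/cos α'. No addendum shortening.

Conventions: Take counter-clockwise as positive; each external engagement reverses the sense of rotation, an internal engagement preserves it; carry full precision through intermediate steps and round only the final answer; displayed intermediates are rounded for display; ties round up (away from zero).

topology: single-mesh involute geometry — m = 1.710, 58T/37T pair
base radii: r_b1 = 45.984881, r_b2 = 29.335183
tip radii: r_a1 = 51.583860, r_a2 = 33.056010
inv(α') = inv(21.982°) + 2·(+0.166-0.169)·tan α/(58+37) = 0.01997706  ⇒  α' = 21.97303°
a' = a·cos α / cos α' = 81.2250·cos 21.982°/cos 21.97303° = 81.219869
action lengths: √(r_a1²−r_b1²) = 23.372747, √(r_a2²−r_b2²) = 15.236366
base pitch p_b = π·m·cos α = 4.981578
CR = (23.372747 + 15.236366 − 81.219869·sin 21.97303°)/4.981578 = 1.649892
contact ratio ≈ 1.6499

1.6499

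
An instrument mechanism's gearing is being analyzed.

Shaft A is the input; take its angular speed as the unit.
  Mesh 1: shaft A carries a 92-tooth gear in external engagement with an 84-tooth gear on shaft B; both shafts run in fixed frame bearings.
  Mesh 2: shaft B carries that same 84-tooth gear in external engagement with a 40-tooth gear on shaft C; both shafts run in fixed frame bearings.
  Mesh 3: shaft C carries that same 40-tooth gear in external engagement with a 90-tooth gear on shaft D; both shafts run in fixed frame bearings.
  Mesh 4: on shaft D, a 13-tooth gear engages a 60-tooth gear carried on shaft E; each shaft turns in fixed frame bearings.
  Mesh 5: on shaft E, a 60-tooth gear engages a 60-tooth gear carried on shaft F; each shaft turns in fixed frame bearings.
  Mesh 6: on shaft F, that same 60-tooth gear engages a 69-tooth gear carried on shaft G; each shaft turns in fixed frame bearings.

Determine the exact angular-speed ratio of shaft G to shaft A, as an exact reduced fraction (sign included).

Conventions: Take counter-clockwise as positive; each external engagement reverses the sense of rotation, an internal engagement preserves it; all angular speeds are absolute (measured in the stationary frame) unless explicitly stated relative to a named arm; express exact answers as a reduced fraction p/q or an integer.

class = fixed-axis compound train [6 meshes; 6 ratios multiply, 6 sense flips]
mesh 1 [92T→84T]: running ratio 23/21, sense −
mesh 2 [84T→40T]: running ratio 23/10, sense +
mesh 3 [40T→90T]: running ratio 46/45, sense −
mesh 4 [13T→60T]: running ratio 299/1350, sense +
mesh 5 [60T→60T]: running ratio 299/1350, sense −
mesh 6 [60T→69T]: running ratio 26/135, sense +
ω_out/ω_in = 26/135

26/135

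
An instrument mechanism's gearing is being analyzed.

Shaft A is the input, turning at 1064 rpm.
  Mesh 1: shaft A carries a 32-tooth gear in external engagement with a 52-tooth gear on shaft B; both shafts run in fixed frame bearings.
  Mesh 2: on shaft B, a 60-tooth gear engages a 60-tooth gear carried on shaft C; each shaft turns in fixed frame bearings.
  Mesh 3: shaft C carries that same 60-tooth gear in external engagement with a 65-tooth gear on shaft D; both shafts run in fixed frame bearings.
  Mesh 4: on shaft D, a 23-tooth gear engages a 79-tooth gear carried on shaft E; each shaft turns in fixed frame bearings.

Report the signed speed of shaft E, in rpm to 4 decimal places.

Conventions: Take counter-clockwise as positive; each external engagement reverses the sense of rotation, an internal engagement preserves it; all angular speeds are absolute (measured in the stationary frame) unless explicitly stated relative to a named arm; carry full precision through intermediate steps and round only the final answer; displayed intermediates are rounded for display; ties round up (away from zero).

+175.9652 rpm

topology: fixed-axis compound train — 4 meshes, A→E
mesh 1 [32T→52T]: ω = 1064.0000×32/52 = 654.7692 rpm, sense flips to −
mesh 2 [60T→60T]: ω = 654.7692×60/60 = 654.7692 rpm, sense flips to +
mesh 3 [60T→65T]: ω = 654.7692×60/65 = 604.4024 rpm, sense flips to −
mesh 4 [23T→79T]: ω = 604.4024×23/79 = 175.9652 rpm, sense flips to +
signed output speed = +175.9652 rpm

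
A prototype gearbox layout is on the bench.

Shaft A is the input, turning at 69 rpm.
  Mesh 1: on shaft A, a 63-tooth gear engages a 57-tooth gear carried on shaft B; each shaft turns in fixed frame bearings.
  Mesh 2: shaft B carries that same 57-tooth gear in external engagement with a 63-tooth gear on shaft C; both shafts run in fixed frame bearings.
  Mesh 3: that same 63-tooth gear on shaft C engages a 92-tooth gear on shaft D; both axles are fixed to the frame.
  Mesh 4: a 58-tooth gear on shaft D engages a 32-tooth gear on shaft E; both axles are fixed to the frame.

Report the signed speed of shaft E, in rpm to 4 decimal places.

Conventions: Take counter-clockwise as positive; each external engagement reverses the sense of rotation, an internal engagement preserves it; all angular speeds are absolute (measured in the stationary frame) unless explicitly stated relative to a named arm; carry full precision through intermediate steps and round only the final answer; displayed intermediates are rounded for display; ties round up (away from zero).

topology: fixed-axis compound train — 4 meshes, A→E
mesh 1 [63T→57T]: ω = 69.0000×63/57 = 76.2632 rpm, sense flips to −
mesh 2 [57T→63T]: ω = 76.2632×57/63 = 69.0000 rpm, sense flips to +
mesh 3 [63T→92T]: ω = 69.0000×63/92 = 47.2500 rpm, sense flips to −
mesh 4 [58T→32T]: ω = 47.2500×58/32 = 85.6406 rpm, sense flips to +
signed output speed = +85.6406 rpm

+85.6406 rpm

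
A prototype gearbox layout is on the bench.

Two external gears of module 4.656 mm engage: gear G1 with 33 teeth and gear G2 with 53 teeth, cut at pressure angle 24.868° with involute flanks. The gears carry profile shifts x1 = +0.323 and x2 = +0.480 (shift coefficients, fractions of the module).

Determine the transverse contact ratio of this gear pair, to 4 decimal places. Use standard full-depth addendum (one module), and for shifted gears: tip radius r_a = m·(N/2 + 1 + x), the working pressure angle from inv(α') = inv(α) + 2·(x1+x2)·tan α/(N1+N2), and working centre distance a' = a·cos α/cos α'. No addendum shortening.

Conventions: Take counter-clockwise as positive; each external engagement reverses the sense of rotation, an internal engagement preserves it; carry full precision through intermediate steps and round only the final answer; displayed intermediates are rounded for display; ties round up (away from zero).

1.4507

topology: single-mesh involute geometry — m = 4.656, 33T/53T pair
base radii: r_b1 = 69.700804, r_b2 = 111.943715
tip radii: r_a1 = 82.983888, r_a2 = 130.274880
inv(α') = inv(24.868°) + 2·(+0.323+0.480)·tan α/(33+53) = 0.03813310  ⇒  α' = 26.96608°
a' = a·cos α / cos α' = 200.2080·cos 24.868°/cos 26.96608° = 203.802977
action lengths: √(r_a1²−r_b1²) = 45.034694, √(r_a2²−r_b2²) = 66.634443
base pitch p_b = π·m·cos α = 13.271002
CR = (45.034694 + 66.634443 − 203.802977·sin 26.96608°)/13.271002 = 1.450684
contact ratio ≈ 1.4507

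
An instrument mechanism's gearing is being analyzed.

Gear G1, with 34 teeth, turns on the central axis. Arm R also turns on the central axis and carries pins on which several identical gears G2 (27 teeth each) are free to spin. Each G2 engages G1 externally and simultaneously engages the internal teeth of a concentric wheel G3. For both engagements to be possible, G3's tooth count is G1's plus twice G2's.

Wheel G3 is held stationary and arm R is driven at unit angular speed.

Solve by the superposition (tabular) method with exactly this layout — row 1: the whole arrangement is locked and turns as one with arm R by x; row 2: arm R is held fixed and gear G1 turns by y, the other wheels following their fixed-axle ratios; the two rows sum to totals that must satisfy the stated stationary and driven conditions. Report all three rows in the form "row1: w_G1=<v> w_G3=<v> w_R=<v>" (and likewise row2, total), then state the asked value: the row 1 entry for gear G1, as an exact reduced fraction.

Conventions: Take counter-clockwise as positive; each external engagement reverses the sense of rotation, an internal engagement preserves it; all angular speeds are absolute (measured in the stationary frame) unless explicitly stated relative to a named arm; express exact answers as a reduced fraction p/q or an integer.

row1: w_G1=1 w_G3=1 w_R=1
row2: w_G1=44/17 w_G3=-1 w_R=0
total: w_G1=61/17 w_G3=0 w_R=1
asked value: 1

recognized (axles ride arm R): planetary set, 34/27/88 teeth
row 1 — lock + rotate with arm: ω_sun = ω_ring = ω_arm = x
superposition row 2 [arm held]: sun y, ring −(34/88)·y, arm 0
boundary: total ω_ring = x − (34/88)·y = 0 and total ω_arm = x = 1  ⇒  y = 44/17, x = 1
row 2 ring = −(34/88)·44/17 = -1
totals (row 1 + row 2): sun 1 + 44/17 = 61/17, ring 1 + (-1) = 0, arm 1 + 0 = 1
asked cell (row1, sun) = 1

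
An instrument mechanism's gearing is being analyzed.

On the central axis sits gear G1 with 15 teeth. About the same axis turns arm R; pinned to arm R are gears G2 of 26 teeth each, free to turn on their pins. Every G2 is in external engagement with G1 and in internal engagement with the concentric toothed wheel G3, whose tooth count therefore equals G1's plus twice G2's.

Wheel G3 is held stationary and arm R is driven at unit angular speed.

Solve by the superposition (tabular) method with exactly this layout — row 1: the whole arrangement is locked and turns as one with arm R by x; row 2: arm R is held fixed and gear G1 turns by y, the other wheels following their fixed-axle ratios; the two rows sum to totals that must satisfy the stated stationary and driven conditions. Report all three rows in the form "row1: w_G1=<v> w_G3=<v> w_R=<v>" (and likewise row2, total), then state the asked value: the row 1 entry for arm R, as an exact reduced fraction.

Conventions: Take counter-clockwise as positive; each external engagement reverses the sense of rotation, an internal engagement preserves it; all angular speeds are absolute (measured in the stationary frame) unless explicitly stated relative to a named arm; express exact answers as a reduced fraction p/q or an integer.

planetary set (15T centre, 26T on arm, 67T internal) — Willis relation
superposition row 1 [locked train]: every member turns x
superposition row 2 [arm held]: sun y, ring −(15/67)·y, arm 0
boundary: total ω_ring = x − (15/67)·y = 0 and total ω_arm = x = 1  ⇒  y = 67/15, x = 1
row 2 ring = −(15/67)·67/15 = -1
totals (row 1 + row 2): sun 1 + 67/15 = 82/15, ring 1 + (-1) = 0, arm 1 + 0 = 1
asked cell (row1, arm) = 1

row1: w_G1=1 w_G3=1 w_R=1
row2: w_G1=67/15 w_G3=-1 w_R=0
total: w_G1=82/15 w_G3=0 w_R=1
asked value: 1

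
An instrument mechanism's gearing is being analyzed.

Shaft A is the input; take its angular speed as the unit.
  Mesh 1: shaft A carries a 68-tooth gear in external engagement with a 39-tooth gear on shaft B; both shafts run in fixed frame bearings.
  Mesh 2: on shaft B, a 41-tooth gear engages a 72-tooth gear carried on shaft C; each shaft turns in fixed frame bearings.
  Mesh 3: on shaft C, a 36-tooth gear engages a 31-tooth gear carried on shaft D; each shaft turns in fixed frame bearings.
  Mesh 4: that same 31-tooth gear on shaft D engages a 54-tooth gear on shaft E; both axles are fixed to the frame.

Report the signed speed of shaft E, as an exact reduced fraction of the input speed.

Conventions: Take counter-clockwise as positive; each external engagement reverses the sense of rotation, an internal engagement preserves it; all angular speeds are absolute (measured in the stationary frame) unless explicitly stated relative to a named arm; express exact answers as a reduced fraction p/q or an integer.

4-mesh fixed-axis compound train (all bearings frame-fixed)
mesh 1 [68T→39T]: |ω|/ω_in = 1×68/39 = 68/39, sense flips to −
mesh 2 [41T→72T]: |ω|/ω_in = (68/39)×41/72 = 697/702, sense flips to +
mesh 3 [36T→31T]: |ω|/ω_in = (697/702)×36/31 = 1394/1209, sense flips to −
mesh 4 [31T→54T]: |ω|/ω_in = (1394/1209)×31/54 = 697/1053, sense flips to +
signed output speed (× input speed) = 697/1053

697/1053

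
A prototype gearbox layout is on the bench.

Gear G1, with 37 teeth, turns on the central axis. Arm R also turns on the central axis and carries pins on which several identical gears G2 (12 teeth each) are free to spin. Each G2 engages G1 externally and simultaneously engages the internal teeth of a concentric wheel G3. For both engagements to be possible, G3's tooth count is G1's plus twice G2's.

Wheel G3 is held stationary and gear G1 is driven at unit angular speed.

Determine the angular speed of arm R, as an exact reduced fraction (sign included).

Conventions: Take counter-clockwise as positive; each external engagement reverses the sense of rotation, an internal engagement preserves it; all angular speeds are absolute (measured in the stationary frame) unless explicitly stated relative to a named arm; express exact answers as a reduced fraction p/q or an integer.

37/98

planetary set (37T centre, 12T on arm, 61T internal) — Willis relation
ring teeth: 37 + 2·12 = 61
37(ω_sun−ω_arm) = −61(ω_ring−ω_arm),  ω_ring = 0, ω_sun = 1
37(1−ω_arm) = −61(0−ω_arm)  ⇒  98·ω_arm = 37  ⇒  ω_arm = 37/98
exact speed ratio = 37/98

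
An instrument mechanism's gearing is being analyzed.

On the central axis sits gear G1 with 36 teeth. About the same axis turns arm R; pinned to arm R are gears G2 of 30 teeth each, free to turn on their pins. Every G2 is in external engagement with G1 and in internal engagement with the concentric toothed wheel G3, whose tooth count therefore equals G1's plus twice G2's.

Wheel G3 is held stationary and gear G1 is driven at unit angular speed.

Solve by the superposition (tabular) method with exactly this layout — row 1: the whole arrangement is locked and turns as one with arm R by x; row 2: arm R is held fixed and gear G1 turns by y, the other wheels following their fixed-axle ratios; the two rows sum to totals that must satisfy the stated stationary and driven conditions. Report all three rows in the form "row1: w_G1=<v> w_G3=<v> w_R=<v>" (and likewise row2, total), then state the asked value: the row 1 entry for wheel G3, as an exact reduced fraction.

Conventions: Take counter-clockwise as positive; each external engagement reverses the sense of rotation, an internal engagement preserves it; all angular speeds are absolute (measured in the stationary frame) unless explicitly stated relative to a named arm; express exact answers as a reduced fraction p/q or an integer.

recognized (axles ride arm R): planetary set, 36/30/96 teeth
row 1: whole set turns with the arm by x
superposition row 2 [arm held]: sun y, ring −(36/96)·y, arm 0
boundary: total ω_ring = x − (36/96)·y = 0 and total ω_sun = x + y = 1  ⇒  y = 8/11, x = 3/11
row 2 ring = −(36/96)·8/11 = -3/11
totals (row 1 + row 2): sun 3/11 + 8/11 = 1, ring 3/11 + (-3/11) = 0, arm 3/11 + 0 = 3/11
asked cell (row1, ring) = 3/11

row1: w_G1=3/11 w_G3=3/11 w_R=3/11
row2: w_G1=8/11 w_G3=-3/11 w_R=0
total: w_G1=1 w_G3=0 w_R=3/11
asked value: 3/11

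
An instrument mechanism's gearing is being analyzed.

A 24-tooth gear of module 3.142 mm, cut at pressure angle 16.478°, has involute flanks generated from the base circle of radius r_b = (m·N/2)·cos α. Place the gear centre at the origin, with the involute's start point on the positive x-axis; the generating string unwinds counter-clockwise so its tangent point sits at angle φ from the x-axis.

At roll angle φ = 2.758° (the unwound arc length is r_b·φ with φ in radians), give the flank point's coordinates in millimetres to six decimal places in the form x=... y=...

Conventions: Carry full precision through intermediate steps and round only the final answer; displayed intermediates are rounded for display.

single-mesh involute tooth geometry (24T wheel at module 3.142)
pitch radius r_p = m·N/2 = 3.142·24/2 = 37.704000
base radius r_b = r_p·cos α = 37.704000·cos 16.478° = 36.155448
roll angle φ = 2.758° = 0.04813618 rad
x = r_b·(cos φ + φ·sin φ) = 36.197312
y = r_b·(sin φ − φ·cos φ) = 0.001344

x=36.197312 y=0.001344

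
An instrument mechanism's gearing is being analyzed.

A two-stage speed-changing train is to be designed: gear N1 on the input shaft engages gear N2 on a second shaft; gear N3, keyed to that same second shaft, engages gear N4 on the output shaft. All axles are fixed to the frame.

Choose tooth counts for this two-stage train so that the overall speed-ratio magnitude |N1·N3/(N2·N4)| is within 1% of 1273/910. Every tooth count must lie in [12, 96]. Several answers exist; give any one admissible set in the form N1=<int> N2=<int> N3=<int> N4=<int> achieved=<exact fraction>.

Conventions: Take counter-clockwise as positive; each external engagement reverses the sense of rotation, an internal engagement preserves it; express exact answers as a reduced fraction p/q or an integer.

N1=19 N2=13 N3=67 N4=70 achieved=1273/910

2-stage fixed-axis compound train for ratio 1273/910
target = 1273/910 in lowest terms: an exact hit needs N1·N3 = k·1273 and N2·N4 = k·910 for one integer k, every count in [12, 96]; additionally prefer no 1:1 stage (N1 ≠ N2, N3 ≠ N4)
k = 1: N1·N3 = 1273 = 19·67, N2·N4 = 910 = 13·70
achieved = 19·67/(13·70) = 1273/910; |achieved − target| = 0 ≤ 1273/91000 ✓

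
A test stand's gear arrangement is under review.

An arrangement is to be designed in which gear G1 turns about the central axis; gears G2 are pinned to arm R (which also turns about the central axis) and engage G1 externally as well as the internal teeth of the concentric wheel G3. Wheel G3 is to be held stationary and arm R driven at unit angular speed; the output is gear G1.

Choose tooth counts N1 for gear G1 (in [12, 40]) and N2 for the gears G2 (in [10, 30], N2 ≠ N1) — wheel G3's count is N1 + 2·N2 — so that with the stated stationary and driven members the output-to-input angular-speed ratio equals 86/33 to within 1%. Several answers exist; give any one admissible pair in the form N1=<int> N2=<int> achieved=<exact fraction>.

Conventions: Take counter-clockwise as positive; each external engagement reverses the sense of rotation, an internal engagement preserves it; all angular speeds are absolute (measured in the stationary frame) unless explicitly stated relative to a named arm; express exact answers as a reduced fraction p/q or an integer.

design class (target 86/33): planetary set
Willis with ω_ring = 0: ω_sun/ω_arm = (N1+N3)/N1; set equal to 86/33  ⇒  N3/N1 = 86/33 − 1 = 53/33
N3 = N1 + 2·N2  ⇒  N2/N1 = (N3/N1 − 1)/2 = (53/33 − 1)/2 = 10/33
smallest multiple with N1 ≥ 12 and N2 ≥ 10: k = 1  ⇒  N1 = 1·33 = 33, N2 = 1·10 = 10 (N1 ≤ 40, N2 ≤ 30, N2 ≠ N1 ✓), N3 = 33 + 2·10 = 53
check: (N1+N3)/N1 with N1 = 33, N3 = 53 gives 86/33; |achieved − target| = 0 ≤ 43/1650 ✓

N1=33 N2=10 achieved=86/33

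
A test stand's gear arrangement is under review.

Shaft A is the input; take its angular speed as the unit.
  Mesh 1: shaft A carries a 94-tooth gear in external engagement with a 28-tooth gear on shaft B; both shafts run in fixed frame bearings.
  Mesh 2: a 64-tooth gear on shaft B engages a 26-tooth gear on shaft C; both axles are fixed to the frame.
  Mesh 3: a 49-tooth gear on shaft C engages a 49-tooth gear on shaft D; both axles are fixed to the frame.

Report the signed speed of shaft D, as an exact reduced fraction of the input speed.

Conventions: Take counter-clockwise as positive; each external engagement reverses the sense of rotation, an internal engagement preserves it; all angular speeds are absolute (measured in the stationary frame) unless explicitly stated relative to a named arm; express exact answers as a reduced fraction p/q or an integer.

-752/91

3-mesh fixed-axis compound train (all bearings frame-fixed)
mesh 1 [94T→28T]: |ω|/ω_in = 1×94/28 = 47/14, sense flips to −
mesh 2 [64T→26T]: |ω|/ω_in = (47/14)×64/26 = 752/91, sense flips to +
mesh 3 [49T→49T]: |ω|/ω_in = (752/91)×49/49 = 752/91, sense flips to −
signed output speed (× input speed) = -752/91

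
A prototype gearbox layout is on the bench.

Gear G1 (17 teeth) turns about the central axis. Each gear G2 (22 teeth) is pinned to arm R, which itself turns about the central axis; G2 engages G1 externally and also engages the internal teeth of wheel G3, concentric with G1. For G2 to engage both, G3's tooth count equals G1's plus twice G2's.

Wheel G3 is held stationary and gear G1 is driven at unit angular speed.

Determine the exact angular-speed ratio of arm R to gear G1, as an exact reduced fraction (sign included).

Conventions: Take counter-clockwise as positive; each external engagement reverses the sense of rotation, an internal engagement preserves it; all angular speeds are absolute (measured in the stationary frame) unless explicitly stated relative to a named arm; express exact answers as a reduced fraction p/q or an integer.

recognized (axles ride arm R): planetary set, 17/22/61 teeth
ring teeth: 17 + 2·22 = 61
17(ω_sun−ω_arm) = −61(ω_ring−ω_arm),  ω_ring = 0, ω_sun = 1
17(1−ω_arm) = −61(0−ω_arm)  ⇒  78·ω_arm = 17  ⇒  ω_arm = 17/78
ω_out/ω_in = 17/78

17/78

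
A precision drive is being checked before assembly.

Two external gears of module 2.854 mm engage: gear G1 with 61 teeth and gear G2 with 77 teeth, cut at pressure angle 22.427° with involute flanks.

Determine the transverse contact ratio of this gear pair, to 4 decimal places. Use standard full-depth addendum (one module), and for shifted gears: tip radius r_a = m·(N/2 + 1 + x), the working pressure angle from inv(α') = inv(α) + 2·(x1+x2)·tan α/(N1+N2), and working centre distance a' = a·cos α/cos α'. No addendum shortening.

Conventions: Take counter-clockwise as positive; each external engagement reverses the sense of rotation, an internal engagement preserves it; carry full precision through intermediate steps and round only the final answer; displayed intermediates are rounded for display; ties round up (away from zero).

topology: single-mesh involute geometry — m = 2.854, 61T/77T pair
base radii: r_b1 = 80.463318, r_b2 = 101.568451
tip radii: r_a1 = 89.901000, r_a2 = 112.733000
no profile shift: α' = α, a' = a
action lengths: √(r_a1²−r_b1²) = 40.097933, √(r_a2²−r_b2²) = 48.913997
base pitch p_b = π·m·cos α = 8.287966
CR = (40.097933 + 48.913997 − 196.926000·sin 22.42700°)/8.287966 = 1.675137
contact ratio ≈ 1.6751

1.6751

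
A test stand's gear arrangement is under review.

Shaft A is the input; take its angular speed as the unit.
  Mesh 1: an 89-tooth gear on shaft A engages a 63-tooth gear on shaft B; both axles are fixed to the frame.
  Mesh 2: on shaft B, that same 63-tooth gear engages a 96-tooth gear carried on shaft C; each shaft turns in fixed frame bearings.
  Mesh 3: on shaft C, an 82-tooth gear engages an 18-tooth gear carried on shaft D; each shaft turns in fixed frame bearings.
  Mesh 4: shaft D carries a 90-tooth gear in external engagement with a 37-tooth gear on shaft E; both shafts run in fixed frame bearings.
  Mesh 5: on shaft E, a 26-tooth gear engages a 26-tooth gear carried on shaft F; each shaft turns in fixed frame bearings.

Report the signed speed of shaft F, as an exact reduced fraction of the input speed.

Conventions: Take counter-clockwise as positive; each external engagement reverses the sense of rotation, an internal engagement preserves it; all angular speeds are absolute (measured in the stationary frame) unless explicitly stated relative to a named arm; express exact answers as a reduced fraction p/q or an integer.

5-mesh fixed-axis compound train (all bearings frame-fixed)
mesh 1 [89T→63T]: |ω|/ω_in = 1×89/63 = 89/63, sense flips to −
mesh 2 [63T→96T]: |ω|/ω_in = (89/63)×63/96 = 89/96, sense flips to +
mesh 3 [82T→18T]: |ω|/ω_in = (89/96)×82/18 = 3649/864, sense flips to −
mesh 4 [90T→37T]: |ω|/ω_in = (3649/864)×90/37 = 18245/1776, sense flips to +
mesh 5 [26T→26T]: |ω|/ω_in = (18245/1776)×26/26 = 18245/1776, sense flips to −
signed output speed (× input speed) = -18245/1776

-18245/1776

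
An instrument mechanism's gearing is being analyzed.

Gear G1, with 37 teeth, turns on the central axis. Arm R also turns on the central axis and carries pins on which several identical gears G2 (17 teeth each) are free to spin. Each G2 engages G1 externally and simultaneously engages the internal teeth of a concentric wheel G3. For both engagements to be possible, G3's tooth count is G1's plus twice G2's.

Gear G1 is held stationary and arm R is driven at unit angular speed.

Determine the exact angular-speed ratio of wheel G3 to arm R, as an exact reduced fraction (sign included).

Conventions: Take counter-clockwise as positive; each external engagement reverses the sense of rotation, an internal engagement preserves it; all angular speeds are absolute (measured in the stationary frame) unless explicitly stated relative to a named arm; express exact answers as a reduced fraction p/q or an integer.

108/71

class = planetary set [G3 = 37+2·17 = 71; Willis about the carrier]
ring teeth: 37 + 2·17 = 71
37(ω_sun−ω_arm) = −71(ω_ring−ω_arm),  ω_sun = 0, ω_arm = 1
ω_ring = 1 − (37/71)(0−1) = 108/71
ω_out/ω_in = 108/71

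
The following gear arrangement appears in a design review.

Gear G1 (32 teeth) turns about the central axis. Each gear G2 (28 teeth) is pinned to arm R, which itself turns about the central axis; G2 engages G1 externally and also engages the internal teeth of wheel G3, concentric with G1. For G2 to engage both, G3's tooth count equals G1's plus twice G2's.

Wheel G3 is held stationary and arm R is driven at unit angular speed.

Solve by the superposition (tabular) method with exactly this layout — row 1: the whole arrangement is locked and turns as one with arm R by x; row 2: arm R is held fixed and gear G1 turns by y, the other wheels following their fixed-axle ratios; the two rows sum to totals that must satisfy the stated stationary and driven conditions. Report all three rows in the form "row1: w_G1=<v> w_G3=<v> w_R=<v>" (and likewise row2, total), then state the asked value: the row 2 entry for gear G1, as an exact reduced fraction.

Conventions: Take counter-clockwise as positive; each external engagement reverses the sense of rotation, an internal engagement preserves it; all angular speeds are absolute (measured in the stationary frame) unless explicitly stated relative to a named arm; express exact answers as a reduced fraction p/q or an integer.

row1: w_G1=1 w_G3=1 w_R=1
row2: w_G1=11/4 w_G3=-1 w_R=0
total: w_G1=15/4 w_G3=0 w_R=1
asked value: 11/4

recognized (axles ride arm R): planetary set, 32/28/88 teeth
row 1 — lock + rotate with arm: ω_sun = ω_ring = ω_arm = x
row 2 — arm fixed, fixed-axis ratios: sun y, ring −(32/88)·y, arm 0
boundary: total ω_ring = x − (32/88)·y = 0 and total ω_arm = x = 1  ⇒  y = 11/4, x = 1
row 2 ring = −(32/88)·11/4 = -1
totals (row 1 + row 2): sun 1 + 11/4 = 15/4, ring 1 + (-1) = 0, arm 1 + 0 = 1
asked cell (row2, sun) = 11/4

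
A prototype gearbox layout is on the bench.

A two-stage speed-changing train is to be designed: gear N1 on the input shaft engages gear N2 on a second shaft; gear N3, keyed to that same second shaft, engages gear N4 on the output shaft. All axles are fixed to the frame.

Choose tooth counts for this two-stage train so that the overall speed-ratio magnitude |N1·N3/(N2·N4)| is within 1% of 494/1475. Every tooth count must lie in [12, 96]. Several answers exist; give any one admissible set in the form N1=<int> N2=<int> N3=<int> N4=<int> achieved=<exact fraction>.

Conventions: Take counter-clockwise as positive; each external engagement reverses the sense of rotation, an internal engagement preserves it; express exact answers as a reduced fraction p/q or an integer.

N1=13 N2=25 N3=38 N4=59 achieved=494/1475

design class (target 494/1475): fixed-axis compound train
target = 494/1475 in lowest terms: an exact hit needs N1·N3 = k·494 and N2·N4 = k·1475 for one integer k, every count in [12, 96]; additionally prefer no 1:1 stage (N1 ≠ N2, N3 ≠ N4)
k = 1: N1·N3 = 494 = 13·38, N2·N4 = 1475 = 25·59
achieved = 13·38/(25·59) = 494/1475; |achieved − target| = 0 ≤ 247/73750 ✓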